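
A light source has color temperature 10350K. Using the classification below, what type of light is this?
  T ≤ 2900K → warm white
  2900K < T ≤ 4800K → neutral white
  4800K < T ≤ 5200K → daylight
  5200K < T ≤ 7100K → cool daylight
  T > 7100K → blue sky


Temperature: 10350K
10350K > 7100K → blue sky
Classification: blue sky


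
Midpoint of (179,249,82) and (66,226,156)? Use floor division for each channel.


Midpoint: each channel = ⌊(C₁+C₂)/2⌋
R: ⌊(179+66)/2⌋ = 122
G: ⌊(249+226)/2⌋ = 237
B: ⌊(82+156)/2⌋ = 119
= RGB(122, 237, 119)


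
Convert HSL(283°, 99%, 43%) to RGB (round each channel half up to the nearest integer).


H=283°, S=0.99, L=0.43
C = (1-|2L-1|)×S = (1-|-0.14|)×0.99 = 0.8514
H' = H/60 = 283/60 ≈ 4.7167; X = C×(1-|H' mod 2 - 1|) = 0.61017
m = L - C/2 = 0.43 - 0.4257 = 0.0043
Sector ⌊H'⌋ = 4 → (R',G',B') = (0.61017, 0.0, 0.8514)
RGB = ((R'+m)×255, (G'+m)×255, (B'+m)×255) = (156.68985, 1.0965, 218.2035)
Round half up → RGB(157, 1, 218)


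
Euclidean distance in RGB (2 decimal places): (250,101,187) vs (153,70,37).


d = √[(R₁-R₂)² + (G₁-G₂)² + (B₁-B₂)²]
d = √[(250-153)² + (101-70)² + (187-37)²]
d = √[9409 + 961 + 22500]
d = √32870
d ≈ 181.30


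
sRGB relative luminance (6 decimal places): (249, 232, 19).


Linearize each channel (sRGB transfer function): c = v/255; c_lin = c/12.92 if c ≤ 0.04045, else ((c+0.055)/1.055)^2.4
  R: 249/255 ≈ 0.976471 > 0.04045 → ((0.976471+0.055)/1.055)^2.4 ≈ 0.947307
  G: 232/255 ≈ 0.909804 > 0.04045 → ((0.909804+0.055)/1.055)^2.4 ≈ 0.806952
  B: 19/255 ≈ 0.074510 > 0.04045 → ((0.074510+0.055)/1.055)^2.4 ≈ 0.006512
R_lin = 0.947307, G_lin = 0.806952, B_lin = 0.006512
L = 0.2126×R + 0.7152×G + 0.0722×B
L = 0.2126×0.947307 + 0.7152×0.806952 + 0.0722×0.006512
L ≈ 0.779000


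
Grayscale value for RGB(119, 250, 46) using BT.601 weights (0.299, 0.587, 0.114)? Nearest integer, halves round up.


Gray = 0.299×R + 0.587×G + 0.114×B
Gray = 0.299×119 + 0.587×250 + 0.114×46
Gray = 35.581 + 146.750 + 5.244
Gray = 187.575 → round half up → 188
Gray = 188


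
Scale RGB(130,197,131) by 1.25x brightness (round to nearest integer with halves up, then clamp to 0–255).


Multiply each channel by 1.25, round half up, clamp to [0, 255]
R: 130×1.25 = 162.5 → round → 163
G: 197×1.25 = 246.25 → round → 246
B: 131×1.25 = 163.75 → round → 164
= RGB(163, 246, 164)


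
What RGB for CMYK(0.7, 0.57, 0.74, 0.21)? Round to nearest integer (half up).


R = 255 × (1-C) × (1-K) = 255 × 0.30 × 0.79 = 60.435 → 60
G = 255 × (1-M) × (1-K) = 255 × 0.43 × 0.79 = 86.6235 → 87
B = 255 × (1-Y) × (1-K) = 255 × 0.26 × 0.79 = 52.377 → 52
= RGB(60, 87, 52)


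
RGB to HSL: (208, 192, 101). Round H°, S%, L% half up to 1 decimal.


Normalize: R'=208/255≈0.8157, G'=192/255≈0.7529, B'=101/255≈0.3961
Max=208/255, Min=101/255, Δ=Max-Min=107/255
L = (Max+Min)/2 = (208+101)/510 = 309/510 = 0.60588… → L = 60.6%
L > 0.5 → S = Δ/(2-Max-Min) = 107/(510-208-101) = 107/201 = 0.53233… → S = 53.2%
(the 1/255 factors cancel in S and H, so raw channel differences can be used)
Max is R' → H = 60 × (((G-B)/Δ) mod 6) = 60 × (((192-101)/107) mod 6)
  91/107 = 0.8504…
  H = 60 × 0.8504… = 51.028…° → H = 51.0°
= HSL(51.0°, 53.2%, 60.6%)


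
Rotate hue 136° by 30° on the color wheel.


New hue = (H + rotation) mod 360
New hue = (136 + 30) mod 360
= 166 mod 360
= 166°


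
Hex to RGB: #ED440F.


ED → 237 (R)
44 → 68 (G)
0F → 15 (B)
= RGB(237, 68, 15)


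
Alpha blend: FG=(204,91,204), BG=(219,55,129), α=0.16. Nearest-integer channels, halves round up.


C = α×F + (1-α)×B, with 1-α = 0.84
R: 0.16×204 + 0.84×219 = 32.64 + 183.96 = 216.60 → 217
G: 0.16×91 + 0.84×55 = 14.56 + 46.20 = 60.76 → 61
B: 0.16×204 + 0.84×129 = 32.64 + 108.36 = 141.00 → 141
= RGB(217, 61, 141)


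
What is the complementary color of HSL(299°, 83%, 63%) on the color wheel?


Complement = opposite side of color wheel = hue + 180°
H' = (299 + 180) mod 360 = 119°
S and L unchanged.
= HSL(119°, 83%, 63%)


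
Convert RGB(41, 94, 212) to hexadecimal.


R = 41 → 29 (hex)
G = 94 → 5E (hex)
B = 212 → D4 (hex)
Hex = #295ED4


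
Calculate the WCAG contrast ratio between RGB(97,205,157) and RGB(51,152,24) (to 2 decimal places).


Linearize each sRGB channel c=v/255: c/12.92 if c ≤ 0.04045 else ((c+0.055)/1.055)^2.4
L = 0.2126×R_lin + 0.7152×G_lin + 0.0722×B_lin
Color 1 (97,205,157):
  R=97: 97/255≈0.3804 > 0.04045 → ((0.3804+0.055)/1.055)^2.4 ≈ 0.11954
  G=205: 205/255≈0.8039 > 0.04045 → ((0.8039+0.055)/1.055)^2.4 ≈ 0.61050
  B=157: 157/255≈0.6157 > 0.04045 → ((0.6157+0.055)/1.055)^2.4 ≈ 0.33716
  L1 = 0.2126×0.11954 + 0.7152×0.61050 + 0.0722×0.33716 ≈ 0.48638
Color 2 (51,152,24):
  R=51: 51/255≈0.2000 > 0.04045 → ((0.2000+0.055)/1.055)^2.4 ≈ 0.03310
  G=152: 152/255≈0.5961 > 0.04045 → ((0.5961+0.055)/1.055)^2.4 ≈ 0.31399
  B=24: 24/255≈0.0941 > 0.04045 → ((0.0941+0.055)/1.055)^2.4 ≈ 0.00913
  L2 = 0.2126×0.03310 + 0.7152×0.31399 + 0.0722×0.00913 ≈ 0.23226
Lighter = 0.48638, Darker = 0.23226
Ratio = (L_lighter + 0.05) / (L_darker + 0.05)
Ratio = (0.48638 + 0.05) / (0.23226 + 0.05) = 0.53638 / 0.28226 ≈ 1.9003
Ratio ≈ 1.90:1


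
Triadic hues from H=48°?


Triadic: equally spaced at 120° intervals
H1 = 48°
H2 = (48 + 120) mod 360 = 168°
H3 = (48 + 240) mod 360 = 288°
Triadic = 48°, 168°, 288°


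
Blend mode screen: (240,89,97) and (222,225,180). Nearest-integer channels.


Screen: C = 255 - (255-A)×(255-B)/255, rounded to nearest integer
R: 255 - (255-240)×(255-222)/255 = 255 - 495/255 ≈ 255 - 1.941 = 253.059 → 253
G: 255 - (255-89)×(255-225)/255 = 255 - 4980/255 ≈ 255 - 19.529 = 235.471 → 235
B: 255 - (255-97)×(255-180)/255 = 255 - 11850/255 ≈ 255 - 46.471 = 208.529 → 209
= RGB(253, 235, 209)


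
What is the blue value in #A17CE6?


Color: #A17CE6
R = A1 = 161
G = 7C = 124
B = E6 = 230
Blue = 230


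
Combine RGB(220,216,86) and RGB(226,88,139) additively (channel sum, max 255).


Additive: each channel = min(255, C₁+C₂)
R: 220+226 = 446 → 255
G: 216+88 = 304 → 255
B: 86+139 = 225 → 225
= RGB(255, 255, 225)


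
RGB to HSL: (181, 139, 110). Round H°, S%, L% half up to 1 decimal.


Normalize: R'=181/255≈0.7098, G'=139/255≈0.5451, B'=110/255≈0.4314
Max=181/255, Min=110/255, Δ=Max-Min=71/255
L = (Max+Min)/2 = (181+110)/510 = 291/510 = 0.57058… → L = 57.1%
L > 0.5 → S = Δ/(2-Max-Min) = 71/(510-181-110) = 71/219 = 0.32420… → S = 32.4%
(the 1/255 factors cancel in S and H, so raw channel differences can be used)
Max is R' → H = 60 × (((G-B)/Δ) mod 6) = 60 × (((139-110)/71) mod 6)
  29/71 = 0.4084…
  H = 60 × 0.4084… = 24.507…° → H = 24.5°
= HSL(24.5°, 32.4%, 57.1%)


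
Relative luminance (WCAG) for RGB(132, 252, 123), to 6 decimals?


Linearize each channel (sRGB transfer function): c = v/255; c_lin = c/12.92 if c ≤ 0.04045, else ((c+0.055)/1.055)^2.4
  R: 132/255 ≈ 0.517647 > 0.04045 → ((0.517647+0.055)/1.055)^2.4 ≈ 0.230740
  G: 252/255 ≈ 0.988235 > 0.04045 → ((0.988235+0.055)/1.055)^2.4 ≈ 0.973445
  B: 123/255 ≈ 0.482353 > 0.04045 → ((0.482353+0.055)/1.055)^2.4 ≈ 0.198069
R_lin = 0.230740, G_lin = 0.973445, B_lin = 0.198069
L = 0.2126×R + 0.7152×G + 0.0722×B
L = 0.2126×0.230740 + 0.7152×0.973445 + 0.0722×0.198069
L ≈ 0.759564


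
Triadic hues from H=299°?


Triadic: equally spaced at 120° intervals
H1 = 299°
H2 = (299 + 120) mod 360 = 59°
H3 = (299 + 240) mod 360 = 179°
Triadic = 299°, 59°, 179°


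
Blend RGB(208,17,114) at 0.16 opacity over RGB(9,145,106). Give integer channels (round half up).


C = α×F + (1-α)×B, with 1-α = 0.84
R: 0.16×208 + 0.84×9 = 33.28 + 7.56 = 40.84 → 41
G: 0.16×17 + 0.84×145 = 2.72 + 121.80 = 124.52 → 125
B: 0.16×114 + 0.84×106 = 18.24 + 89.04 = 107.28 → 107
= RGB(41, 125, 107)


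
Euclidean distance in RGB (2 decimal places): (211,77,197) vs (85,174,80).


d = √[(R₁-R₂)² + (G₁-G₂)² + (B₁-B₂)²]
d = √[(211-85)² + (77-174)² + (197-80)²]
d = √[15876 + 9409 + 13689]
d = √38974
d ≈ 197.42


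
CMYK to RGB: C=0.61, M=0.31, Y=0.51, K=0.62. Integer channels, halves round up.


R = 255 × (1-C) × (1-K) = 255 × 0.39 × 0.38 = 37.791 → 38
G = 255 × (1-M) × (1-K) = 255 × 0.69 × 0.38 = 66.861 → 67
B = 255 × (1-Y) × (1-K) = 255 × 0.49 × 0.38 = 47.481 → 47
= RGB(38, 67, 47)


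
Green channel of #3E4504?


Color: #3E4504
R = 3E = 62
G = 45 = 69
B = 04 = 4
Green = 69


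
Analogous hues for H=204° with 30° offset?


Base hue: 204°
Left analog: (204 - 30) mod 360 = 174°
Right analog: (204 + 30) mod 360 = 234°
Analogous hues = 174° and 234°


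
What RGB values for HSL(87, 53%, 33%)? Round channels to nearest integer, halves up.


H=87°, S=0.53, L=0.33
C = (1-|2L-1|)×S = (1-|-0.34|)×0.53 = 0.3498
H' = H/60 = 87/60 ≈ 1.4500; X = C×(1-|H' mod 2 - 1|) = 0.19239
m = L - C/2 = 0.33 - 0.1749 = 0.1551
Sector ⌊H'⌋ = 1 → (R',G',B') = (0.19239, 0.3498, 0.0)
RGB = ((R'+m)×255, (G'+m)×255, (B'+m)×255) = (88.60995, 128.7495, 39.5505)
Round half up → RGB(89, 129, 40)


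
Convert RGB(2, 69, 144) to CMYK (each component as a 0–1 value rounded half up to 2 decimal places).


R'=2/255≈0.0078, G'=69/255≈0.2706, B'=144/255≈0.5647
K = 1 - max(R',G',B') = 1 - 144/255 = 111/255 = 0.43529… → 0.44
(1-R'-K)/(1-K) simplifies to (max-R)/max with max = 144:
C = (144-2)/144 = 142/144 = 0.98611… → 0.99
M = (144-69)/144 = 75/144 = 0.52083… → 0.52
Y = (144-144)/144 = 0/144 = 0 → 0.00
= CMYK(0.99, 0.52, 0.00, 0.44)


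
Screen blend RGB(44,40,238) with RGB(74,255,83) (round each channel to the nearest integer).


Screen: C = 255 - (255-A)×(255-B)/255, rounded to nearest integer
R: 255 - (255-44)×(255-74)/255 = 255 - 38191/255 ≈ 255 - 149.769 = 105.231 → 105
G: 255 - (255-40)×(255-255)/255 = 255 - 0/255 ≈ 255 - 0.000 = 255.000 → 255
B: 255 - (255-238)×(255-83)/255 = 255 - 2924/255 ≈ 255 - 11.467 = 243.533 → 244
= RGB(105, 255, 244)


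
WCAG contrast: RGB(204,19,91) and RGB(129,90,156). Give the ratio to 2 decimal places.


Linearize each sRGB channel c=v/255: c/12.92 if c ≤ 0.04045 else ((c+0.055)/1.055)^2.4
L = 0.2126×R_lin + 0.7152×G_lin + 0.0722×B_lin
Color 1 (204,19,91):
  R=204: 204/255≈0.8000 > 0.04045 → ((0.8000+0.055)/1.055)^2.4 ≈ 0.60383
  G=19: 19/255≈0.0745 > 0.04045 → ((0.0745+0.055)/1.055)^2.4 ≈ 0.00651
  B=91: 91/255≈0.3569 > 0.04045 → ((0.3569+0.055)/1.055)^2.4 ≈ 0.10462
  L1 = 0.2126×0.60383 + 0.7152×0.00651 + 0.0722×0.10462 ≈ 0.14058
Color 2 (129,90,156):
  R=129: 129/255≈0.5059 > 0.04045 → ((0.5059+0.055)/1.055)^2.4 ≈ 0.21953
  G=90: 90/255≈0.3529 > 0.04045 → ((0.3529+0.055)/1.055)^2.4 ≈ 0.10224
  B=156: 156/255≈0.6118 > 0.04045 → ((0.6118+0.055)/1.055)^2.4 ≈ 0.33245
  L2 = 0.2126×0.21953 + 0.7152×0.10224 + 0.0722×0.33245 ≈ 0.14380
Lighter = 0.14380, Darker = 0.14058
Ratio = (L_lighter + 0.05) / (L_darker + 0.05)
Ratio = (0.14380 + 0.05) / (0.14058 + 0.05) = 0.19380 / 0.19058 ≈ 1.0169
Ratio ≈ 1.02:1


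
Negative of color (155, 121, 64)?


Invert: (255-R, 255-G, 255-B)
R: 255-155 = 100
G: 255-121 = 134
B: 255-64 = 191
= RGB(100, 134, 191)


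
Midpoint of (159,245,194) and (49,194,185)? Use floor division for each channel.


Midpoint: each channel = ⌊(C₁+C₂)/2⌋
R: ⌊(159+49)/2⌋ = 104
G: ⌊(245+194)/2⌋ = 219
B: ⌊(194+185)/2⌋ = 189
= RGB(104, 219, 189)


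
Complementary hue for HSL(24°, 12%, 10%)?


Complement = opposite side of color wheel = hue + 180°
H' = (24 + 180) mod 360 = 204°
S and L unchanged.
= HSL(204°, 12%, 10%)


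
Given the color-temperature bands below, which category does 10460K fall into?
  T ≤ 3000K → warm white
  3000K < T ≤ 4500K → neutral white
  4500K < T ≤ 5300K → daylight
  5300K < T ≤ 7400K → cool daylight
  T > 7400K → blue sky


Temperature: 10460K
10460K > 7400K → blue sky
Classification: blue sky


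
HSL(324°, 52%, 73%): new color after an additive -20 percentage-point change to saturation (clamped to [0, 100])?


Original S = 52%
Adjustment = -20 percentage points
New S = 52 + (-20) = 32
Clamp to [0, 100] → 32
= HSL(324°, 32%, 73%)


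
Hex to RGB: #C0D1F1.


C0 → 192 (R)
D1 → 209 (G)
F1 → 241 (B)
= RGB(192, 209, 241)


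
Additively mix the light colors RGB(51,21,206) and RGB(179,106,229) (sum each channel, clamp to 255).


Additive: each channel = min(255, C₁+C₂)
R: 51+179 = 230 → 230
G: 21+106 = 127 → 127
B: 206+229 = 435 → 255
= RGB(230, 127, 255)


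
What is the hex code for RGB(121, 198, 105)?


R = 121 → 79 (hex)
G = 198 → C6 (hex)
B = 105 → 69 (hex)
Hex = #79C669


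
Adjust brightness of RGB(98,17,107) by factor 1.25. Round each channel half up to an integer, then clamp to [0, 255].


Multiply each channel by 1.25, round half up, clamp to [0, 255]
R: 98×1.25 = 122.5 → round → 123
G: 17×1.25 = 21.25 → round → 21
B: 107×1.25 = 133.75 → round → 134
= RGB(123, 21, 134)


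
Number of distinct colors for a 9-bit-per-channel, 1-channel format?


Total bits = 9 bits/channel × 1 channels = 9 bits
Distinct colors = 2^9
= 512 colors


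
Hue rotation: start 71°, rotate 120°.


New hue = (H + rotation) mod 360
New hue = (71 + 120) mod 360
= 191 mod 360
= 191°


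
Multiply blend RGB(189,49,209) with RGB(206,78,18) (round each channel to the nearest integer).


Multiply: C = A×B/255, rounded to nearest integer
R: 189×206/255 = 38934/255 ≈ 152.682 → 153
G: 49×78/255 = 3822/255 ≈ 14.988 → 15
B: 209×18/255 = 3762/255 ≈ 14.753 → 15
= RGB(153, 15, 15)


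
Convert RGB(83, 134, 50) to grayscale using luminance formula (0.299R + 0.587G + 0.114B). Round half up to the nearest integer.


Gray = 0.299×R + 0.587×G + 0.114×B
Gray = 0.299×83 + 0.587×134 + 0.114×50
Gray = 24.817 + 78.658 + 5.700
Gray = 109.175 → round half up → 109
Gray = 109


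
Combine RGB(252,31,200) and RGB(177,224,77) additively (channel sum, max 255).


Additive: each channel = min(255, C₁+C₂)
R: 252+177 = 429 → 255
G: 31+224 = 255 → 255
B: 200+77 = 277 → 255
= RGB(255, 255, 255)


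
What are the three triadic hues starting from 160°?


Triadic: equally spaced at 120° intervals
H1 = 160°
H2 = (160 + 120) mod 360 = 280°
H3 = (160 + 240) mod 360 = 40°
Triadic = 160°, 280°, 40°


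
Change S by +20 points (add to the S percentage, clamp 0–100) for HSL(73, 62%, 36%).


Original S = 62%
Adjustment = +20 percentage points
New S = 62 + (20) = 82
Clamp to [0, 100] → 82
= HSL(73°, 82%, 36%)


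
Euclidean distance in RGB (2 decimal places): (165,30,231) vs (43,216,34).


d = √[(R₁-R₂)² + (G₁-G₂)² + (B₁-B₂)²]
d = √[(165-43)² + (30-216)² + (231-34)²]
d = √[14884 + 34596 + 38809]
d = √88289
d ≈ 297.13


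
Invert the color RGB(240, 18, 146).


Invert: (255-R, 255-G, 255-B)
R: 255-240 = 15
G: 255-18 = 237
B: 255-146 = 109
= RGB(15, 237, 109)


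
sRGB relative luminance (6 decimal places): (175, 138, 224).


Linearize each channel (sRGB transfer function): c = v/255; c_lin = c/12.92 if c ≤ 0.04045, else ((c+0.055)/1.055)^2.4
  R: 175/255 ≈ 0.686275 > 0.04045 → ((0.686275+0.055)/1.055)^2.4 ≈ 0.428690
  G: 138/255 ≈ 0.541176 > 0.04045 → ((0.541176+0.055)/1.055)^2.4 ≈ 0.254152
  B: 224/255 ≈ 0.878431 > 0.04045 → ((0.878431+0.055)/1.055)^2.4 ≈ 0.745404
R_lin = 0.428690, G_lin = 0.254152, B_lin = 0.745404
L = 0.2126×R + 0.7152×G + 0.0722×B
L = 0.2126×0.428690 + 0.7152×0.254152 + 0.0722×0.745404
L ≈ 0.326727


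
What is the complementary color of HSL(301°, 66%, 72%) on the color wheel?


Complement = opposite side of color wheel = hue + 180°
H' = (301 + 180) mod 360 = 121°
S and L unchanged.
= HSL(121°, 66%, 72%)


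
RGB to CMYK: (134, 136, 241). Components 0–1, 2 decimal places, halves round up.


R'=134/255≈0.5255, G'=136/255≈0.5333, B'=241/255≈0.9451
K = 1 - max(R',G',B') = 1 - 241/255 = 14/255 = 0.05490… → 0.05
(1-R'-K)/(1-K) simplifies to (max-R)/max with max = 241:
C = (241-134)/241 = 107/241 = 0.44398… → 0.44
M = (241-136)/241 = 105/241 = 0.43568… → 0.44
Y = (241-241)/241 = 0/241 = 0 → 0.00
= CMYK(0.44, 0.44, 0.00, 0.05)


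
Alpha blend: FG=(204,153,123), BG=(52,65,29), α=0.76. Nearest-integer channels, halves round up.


C = α×F + (1-α)×B, with 1-α = 0.24
R: 0.76×204 + 0.24×52 = 155.04 + 12.48 = 167.52 → 168
G: 0.76×153 + 0.24×65 = 116.28 + 15.60 = 131.88 → 132
B: 0.76×123 + 0.24×29 = 93.48 + 6.96 = 100.44 → 100
= RGB(168, 132, 100)


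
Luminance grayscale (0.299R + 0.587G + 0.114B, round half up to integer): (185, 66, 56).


Gray = 0.299×R + 0.587×G + 0.114×B
Gray = 0.299×185 + 0.587×66 + 0.114×56
Gray = 55.315 + 38.742 + 6.384
Gray = 100.441 → round half up → 100
Gray = 100


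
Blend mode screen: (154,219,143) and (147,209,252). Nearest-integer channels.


Screen: C = 255 - (255-A)×(255-B)/255, rounded to nearest integer
R: 255 - (255-154)×(255-147)/255 = 255 - 10908/255 ≈ 255 - 42.776 = 212.224 → 212
G: 255 - (255-219)×(255-209)/255 = 255 - 1656/255 ≈ 255 - 6.494 = 248.506 → 249
B: 255 - (255-143)×(255-252)/255 = 255 - 336/255 ≈ 255 - 1.318 = 253.682 → 254
= RGB(212, 249, 254)


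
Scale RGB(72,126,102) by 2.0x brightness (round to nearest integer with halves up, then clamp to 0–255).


Multiply each channel by 2.0, round half up, clamp to [0, 255]
R: 72×2.0 = 144
G: 126×2.0 = 252
B: 102×2.0 = 204
= RGB(144, 252, 204)


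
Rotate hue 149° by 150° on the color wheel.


New hue = (H + rotation) mod 360
New hue = (149 + 150) mod 360
= 299 mod 360
= 299°


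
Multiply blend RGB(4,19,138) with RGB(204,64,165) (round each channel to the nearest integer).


Multiply: C = A×B/255, rounded to nearest integer
R: 4×204/255 = 816/255 ≈ 3.200 → 3
G: 19×64/255 = 1216/255 ≈ 4.769 → 5
B: 138×165/255 = 22770/255 ≈ 89.294 → 89
= RGB(3, 5, 89)


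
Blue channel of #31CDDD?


Color: #31CDDD
R = 31 = 49
G = CD = 205
B = DD = 221
Blue = 221


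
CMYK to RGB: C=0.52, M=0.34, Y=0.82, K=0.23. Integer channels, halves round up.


R = 255 × (1-C) × (1-K) = 255 × 0.48 × 0.77 = 94.248 → 94
G = 255 × (1-M) × (1-K) = 255 × 0.66 × 0.77 = 129.591 → 130
B = 255 × (1-Y) × (1-K) = 255 × 0.18 × 0.77 = 35.343 → 35
= RGB(94, 130, 35)


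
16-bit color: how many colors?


Colors = 2^bits = 2^16
= 65,536 colors


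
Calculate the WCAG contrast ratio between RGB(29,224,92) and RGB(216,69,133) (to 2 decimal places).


Linearize each sRGB channel c=v/255: c/12.92 if c ≤ 0.04045 else ((c+0.055)/1.055)^2.4
L = 0.2126×R_lin + 0.7152×G_lin + 0.0722×B_lin
Color 1 (29,224,92):
  R=29: 29/255≈0.1137 > 0.04045 → ((0.1137+0.055)/1.055)^2.4 ≈ 0.01229
  G=224: 224/255≈0.8784 > 0.04045 → ((0.8784+0.055)/1.055)^2.4 ≈ 0.74540
  B=92: 92/255≈0.3608 > 0.04045 → ((0.3608+0.055)/1.055)^2.4 ≈ 0.10702
  L1 = 0.2126×0.01229 + 0.7152×0.74540 + 0.0722×0.10702 ≈ 0.54345
Color 2 (216,69,133):
  R=216: 216/255≈0.8471 > 0.04045 → ((0.8471+0.055)/1.055)^2.4 ≈ 0.68669
  G=69: 69/255≈0.2706 > 0.04045 → ((0.2706+0.055)/1.055)^2.4 ≈ 0.05951
  B=133: 133/255≈0.5216 > 0.04045 → ((0.5216+0.055)/1.055)^2.4 ≈ 0.23455
  L2 = 0.2126×0.68669 + 0.7152×0.05951 + 0.0722×0.23455 ≈ 0.20549
Lighter = 0.54345, Darker = 0.20549
Ratio = (L_lighter + 0.05) / (L_darker + 0.05)
Ratio = (0.54345 + 0.05) / (0.20549 + 0.05) = 0.59345 / 0.25549 ≈ 2.3228
Ratio ≈ 2.32:1


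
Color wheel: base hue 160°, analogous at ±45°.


Base hue: 160°
Left analog: (160 - 45) mod 360 = 115°
Right analog: (160 + 45) mod 360 = 205°
Analogous hues = 115° and 205°


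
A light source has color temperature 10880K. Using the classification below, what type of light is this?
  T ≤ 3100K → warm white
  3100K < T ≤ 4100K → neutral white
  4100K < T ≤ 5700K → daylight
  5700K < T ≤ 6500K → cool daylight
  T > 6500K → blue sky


Temperature: 10880K
10880K > 6500K → blue sky
Classification: blue sky


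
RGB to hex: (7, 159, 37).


R = 7 → 07 (hex)
G = 159 → 9F (hex)
B = 37 → 25 (hex)
Hex = #079F25


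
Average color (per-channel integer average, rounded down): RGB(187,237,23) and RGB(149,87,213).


Midpoint: each channel = ⌊(C₁+C₂)/2⌋
R: ⌊(187+149)/2⌋ = 168
G: ⌊(237+87)/2⌋ = 162
B: ⌊(23+213)/2⌋ = 118
= RGB(168, 162, 118)


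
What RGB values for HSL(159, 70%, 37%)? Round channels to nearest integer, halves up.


H=159°, S=0.70, L=0.37
C = (1-|2L-1|)×S = (1-|-0.26|)×0.70 = 0.518
H' = H/60 = 159/60 ≈ 2.6500; X = C×(1-|H' mod 2 - 1|) = 0.3367
m = L - C/2 = 0.37 - 0.259 = 0.111
Sector ⌊H'⌋ = 2 → (R',G',B') = (0.0, 0.518, 0.3367)
RGB = ((R'+m)×255, (G'+m)×255, (B'+m)×255) = (28.305, 160.395, 114.1635)
Round half up → RGB(28, 160, 114)


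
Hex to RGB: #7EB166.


7E → 126 (R)
B1 → 177 (G)
66 → 102 (B)
= RGB(126, 177, 102)


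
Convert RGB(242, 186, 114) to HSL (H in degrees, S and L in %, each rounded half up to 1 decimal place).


Normalize: R'=242/255≈0.9490, G'=186/255≈0.7294, B'=114/255≈0.4471
Max=242/255, Min=114/255, Δ=Max-Min=128/255
L = (Max+Min)/2 = (242+114)/510 = 356/510 = 0.69803… → L = 69.8%
L > 0.5 → S = Δ/(2-Max-Min) = 128/(510-242-114) = 128/154 = 0.83116… → S = 83.1%
(the 1/255 factors cancel in S and H, so raw channel differences can be used)
Max is R' → H = 60 × (((G-B)/Δ) mod 6) = 60 × (((186-114)/128) mod 6)
  72/128 = 0.5625
  H = 60 × 0.5625 = 33.75° → H = 33.8°
= HSL(33.8°, 83.1%, 69.8%)


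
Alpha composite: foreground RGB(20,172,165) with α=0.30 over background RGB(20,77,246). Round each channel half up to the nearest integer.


C = α×F + (1-α)×B, with 1-α = 0.70
R: 0.30×20 + 0.70×20 = 6.00 + 14.00 = 20.00 → 20
G: 0.30×172 + 0.70×77 = 51.60 + 53.90 = 105.50 → 106
B: 0.30×165 + 0.70×246 = 49.50 + 172.20 = 221.70 → 222
= RGB(20, 106, 222)


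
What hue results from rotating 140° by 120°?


New hue = (H + rotation) mod 360
New hue = (140 + 120) mod 360
= 260 mod 360
= 260°


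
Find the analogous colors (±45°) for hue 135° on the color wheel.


Base hue: 135°
Left analog: (135 - 45) mod 360 = 90°
Right analog: (135 + 45) mod 360 = 180°
Analogous hues = 90° and 180°


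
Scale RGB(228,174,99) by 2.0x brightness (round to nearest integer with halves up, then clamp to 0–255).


Multiply each channel by 2.0, round half up, clamp to [0, 255]
R: 228×2.0 = 456 → clamp → 255
G: 174×2.0 = 348 → clamp → 255
B: 99×2.0 = 198
= RGB(255, 255, 198)


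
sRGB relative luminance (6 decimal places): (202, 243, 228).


Linearize each channel (sRGB transfer function): c = v/255; c_lin = c/12.92 if c ≤ 0.04045, else ((c+0.055)/1.055)^2.4
  R: 202/255 ≈ 0.792157 > 0.04045 → ((0.792157+0.055)/1.055)^2.4 ≈ 0.590619
  G: 243/255 ≈ 0.952941 > 0.04045 → ((0.952941+0.055)/1.055)^2.4 ≈ 0.896269
  B: 228/255 ≈ 0.894118 > 0.04045 → ((0.894118+0.055)/1.055)^2.4 ≈ 0.775822
R_lin = 0.590619, G_lin = 0.896269, B_lin = 0.775822
L = 0.2126×R + 0.7152×G + 0.0722×B
L = 0.2126×0.590619 + 0.7152×0.896269 + 0.0722×0.775822
L ≈ 0.822592


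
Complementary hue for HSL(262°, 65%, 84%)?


Complement = opposite side of color wheel = hue + 180°
H' = (262 + 180) mod 360 = 82°
S and L unchanged.
= HSL(82°, 65%, 84%)


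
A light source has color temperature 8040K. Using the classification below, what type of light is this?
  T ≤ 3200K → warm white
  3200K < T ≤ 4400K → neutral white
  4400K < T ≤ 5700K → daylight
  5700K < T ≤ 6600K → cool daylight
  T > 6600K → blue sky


Temperature: 8040K
8040K > 6600K → blue sky
Classification: blue sky


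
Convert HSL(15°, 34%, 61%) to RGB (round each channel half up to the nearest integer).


H=15°, S=0.34, L=0.61
C = (1-|2L-1|)×S = (1-|0.22|)×0.34 = 0.2652
H' = H/60 = 15/60 ≈ 0.2500; X = C×(1-|H' mod 2 - 1|) = 0.0663
m = L - C/2 = 0.61 - 0.1326 = 0.4774
Sector ⌊H'⌋ = 0 → (R',G',B') = (0.2652, 0.0663, 0.0)
RGB = ((R'+m)×255, (G'+m)×255, (B'+m)×255) = (189.363, 138.6435, 121.737)
Round half up → RGB(189, 139, 122)


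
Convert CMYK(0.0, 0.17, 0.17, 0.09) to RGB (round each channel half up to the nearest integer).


R = 255 × (1-C) × (1-K) = 255 × 1.00 × 0.91 = 232.05 → 232
G = 255 × (1-M) × (1-K) = 255 × 0.83 × 0.91 = 192.6015 → 193
B = 255 × (1-Y) × (1-K) = 255 × 0.83 × 0.91 = 192.6015 → 193
= RGB(232, 193, 193)


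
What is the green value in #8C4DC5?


Color: #8C4DC5
R = 8C = 140
G = 4D = 77
B = C5 = 197
Green = 77


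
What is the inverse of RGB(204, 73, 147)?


Invert: (255-R, 255-G, 255-B)
R: 255-204 = 51
G: 255-73 = 182
B: 255-147 = 108
= RGB(51, 182, 108)


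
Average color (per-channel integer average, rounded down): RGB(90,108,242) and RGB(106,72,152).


Midpoint: each channel = ⌊(C₁+C₂)/2⌋
R: ⌊(90+106)/2⌋ = 98
G: ⌊(108+72)/2⌋ = 90
B: ⌊(242+152)/2⌋ = 197
= RGB(98, 90, 197)


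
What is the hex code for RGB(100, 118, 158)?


R = 100 → 64 (hex)
G = 118 → 76 (hex)
B = 158 → 9E (hex)
Hex = #64769E


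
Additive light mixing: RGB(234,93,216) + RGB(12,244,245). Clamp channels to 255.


Additive: each channel = min(255, C₁+C₂)
R: 234+12 = 246 → 246
G: 93+244 = 337 → 255
B: 216+245 = 461 → 255
= RGB(246, 255, 255)


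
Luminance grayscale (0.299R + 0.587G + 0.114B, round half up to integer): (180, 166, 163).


Gray = 0.299×R + 0.587×G + 0.114×B
Gray = 0.299×180 + 0.587×166 + 0.114×163
Gray = 53.820 + 97.442 + 18.582
Gray = 169.844 → round half up → 170
Gray = 170


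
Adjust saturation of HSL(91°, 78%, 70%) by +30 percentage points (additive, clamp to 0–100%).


Original S = 78%
Adjustment = +30 percentage points
New S = 78 + (30) = 108
Clamp to [0, 100] → 100
= HSL(91°, 100%, 70%)


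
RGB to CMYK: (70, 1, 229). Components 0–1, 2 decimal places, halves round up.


R'=70/255≈0.2745, G'=1/255≈0.0039, B'=229/255≈0.8980
K = 1 - max(R',G',B') = 1 - 229/255 = 26/255 = 0.10196… → 0.10
(1-R'-K)/(1-K) simplifies to (max-R)/max with max = 229:
C = (229-70)/229 = 159/229 = 0.69432… → 0.69
M = (229-1)/229 = 228/229 = 0.99563… → 1.00
Y = (229-229)/229 = 0/229 = 0 → 0.00
= CMYK(0.69, 1.00, 0.00, 0.10)


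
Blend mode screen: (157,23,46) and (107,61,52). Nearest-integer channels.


Screen: C = 255 - (255-A)×(255-B)/255, rounded to nearest integer
R: 255 - (255-157)×(255-107)/255 = 255 - 14504/255 ≈ 255 - 56.878 = 198.122 → 198
G: 255 - (255-23)×(255-61)/255 = 255 - 45008/255 ≈ 255 - 176.502 = 78.498 → 78
B: 255 - (255-46)×(255-52)/255 = 255 - 42427/255 ≈ 255 - 166.380 = 88.620 → 89
= RGB(198, 78, 89)


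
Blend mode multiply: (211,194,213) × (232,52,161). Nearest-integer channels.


Multiply: C = A×B/255, rounded to nearest integer
R: 211×232/255 = 48952/255 ≈ 191.969 → 192
G: 194×52/255 = 10088/255 ≈ 39.561 → 40
B: 213×161/255 = 34293/255 ≈ 134.482 → 134
= RGB(192, 40, 134)


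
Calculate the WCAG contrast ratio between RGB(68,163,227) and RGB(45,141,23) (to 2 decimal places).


Linearize each sRGB channel c=v/255: c/12.92 if c ≤ 0.04045 else ((c+0.055)/1.055)^2.4
L = 0.2126×R_lin + 0.7152×G_lin + 0.0722×B_lin
Color 1 (68,163,227):
  R=68: 68/255≈0.2667 > 0.04045 → ((0.2667+0.055)/1.055)^2.4 ≈ 0.05781
  G=163: 163/255≈0.6392 > 0.04045 → ((0.6392+0.055)/1.055)^2.4 ≈ 0.36625
  B=227: 227/255≈0.8902 > 0.04045 → ((0.8902+0.055)/1.055)^2.4 ≈ 0.76815
  L1 = 0.2126×0.05781 + 0.7152×0.36625 + 0.0722×0.76815 ≈ 0.32969
Color 2 (45,141,23):
  R=45: 45/255≈0.1765 > 0.04045 → ((0.1765+0.055)/1.055)^2.4 ≈ 0.02624
  G=141: 141/255≈0.5529 > 0.04045 → ((0.5529+0.055)/1.055)^2.4 ≈ 0.26636
  B=23: 23/255≈0.0902 > 0.04045 → ((0.0902+0.055)/1.055)^2.4 ≈ 0.00857
  L2 = 0.2126×0.02624 + 0.7152×0.26636 + 0.0722×0.00857 ≈ 0.19670
Lighter = 0.32969, Darker = 0.19670
Ratio = (L_lighter + 0.05) / (L_darker + 0.05)
Ratio = (0.32969 + 0.05) / (0.19670 + 0.05) = 0.37969 / 0.24670 ≈ 1.5391
Ratio ≈ 1.54:1


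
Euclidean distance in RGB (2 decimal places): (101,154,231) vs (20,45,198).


d = √[(R₁-R₂)² + (G₁-G₂)² + (B₁-B₂)²]
d = √[(101-20)² + (154-45)² + (231-198)²]
d = √[6561 + 11881 + 1089]
d = √19531
d ≈ 139.75


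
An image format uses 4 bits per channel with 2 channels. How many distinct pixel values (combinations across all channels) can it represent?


Total bits = 4 bits/channel × 2 channels = 8 bits
Distinct pixel values = 2^8
= 256 pixel values


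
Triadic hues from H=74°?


Triadic: equally spaced at 120° intervals
H1 = 74°
H2 = (74 + 120) mod 360 = 194°
H3 = (74 + 240) mod 360 = 314°
Triadic = 74°, 194°, 314°


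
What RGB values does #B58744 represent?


B5 → 181 (R)
87 → 135 (G)
44 → 68 (B)
= RGB(181, 135, 68)


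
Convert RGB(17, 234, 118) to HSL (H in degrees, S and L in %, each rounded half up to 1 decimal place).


Normalize: R'=17/255≈0.0667, G'=234/255≈0.9176, B'=118/255≈0.4627
Max=234/255, Min=17/255, Δ=Max-Min=217/255
L = (Max+Min)/2 = (234+17)/510 = 251/510 = 0.49215… → L = 49.2%
L ≤ 0.5 → S = Δ/(Max+Min) = 217/(234+17) = 217/251 = 0.86454… → S = 86.5%
(the 1/255 factors cancel in S and H, so raw channel differences can be used)
Max is G' → H = 60 × ((B-R)/Δ + 2) = 60 × ((118-17)/217 + 2)
  101/217 + 2 = 0.4654… + 2 = 2.4654…
  H = 60 × 2.4654… = 147.926…° → H = 147.9°
= HSL(147.9°, 86.5%, 49.2%)


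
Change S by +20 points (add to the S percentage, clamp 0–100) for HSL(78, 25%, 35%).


Original S = 25%
Adjustment = +20 percentage points
New S = 25 + (20) = 45
Clamp to [0, 100] → 45
= HSL(78°, 45%, 35%)


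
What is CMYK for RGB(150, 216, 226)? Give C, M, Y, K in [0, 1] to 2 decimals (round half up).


R'=150/255≈0.5882, G'=216/255≈0.8471, B'=226/255≈0.8863
K = 1 - max(R',G',B') = 1 - 226/255 = 29/255 = 0.11372… → 0.11
(1-R'-K)/(1-K) simplifies to (max-R)/max with max = 226:
C = (226-150)/226 = 76/226 = 0.33628… → 0.34
M = (226-216)/226 = 10/226 = 0.04424… → 0.04
Y = (226-226)/226 = 0/226 = 0 → 0.00
= CMYK(0.34, 0.04, 0.00, 0.11)


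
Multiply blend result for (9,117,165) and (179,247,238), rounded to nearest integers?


Multiply: C = A×B/255, rounded to nearest integer
R: 9×179/255 = 1611/255 ≈ 6.318 → 6
G: 117×247/255 = 28899/255 ≈ 113.329 → 113
B: 165×238/255 = 39270/255 ≈ 154.000 → 154
= RGB(6, 113, 154)


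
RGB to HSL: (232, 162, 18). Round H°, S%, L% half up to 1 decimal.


Normalize: R'=232/255≈0.9098, G'=162/255≈0.6353, B'=18/255≈0.0706
Max=232/255, Min=18/255, Δ=Max-Min=214/255
L = (Max+Min)/2 = (232+18)/510 = 250/510 = 0.49019… → L = 49.0%
L ≤ 0.5 → S = Δ/(Max+Min) = 214/(232+18) = 214/250 = 0.856 → S = 85.6%
(the 1/255 factors cancel in S and H, so raw channel differences can be used)
Max is R' → H = 60 × (((G-B)/Δ) mod 6) = 60 × (((162-18)/214) mod 6)
  144/214 = 0.6728…
  H = 60 × 0.6728… = 40.373…° → H = 40.4°
= HSL(40.4°, 85.6%, 49.0%)


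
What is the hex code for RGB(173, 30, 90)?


R = 173 → AD (hex)
G = 30 → 1E (hex)
B = 90 → 5A (hex)
Hex = #AD1E5A


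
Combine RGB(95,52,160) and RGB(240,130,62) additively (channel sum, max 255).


Additive: each channel = min(255, C₁+C₂)
R: 95+240 = 335 → 255
G: 52+130 = 182 → 182
B: 160+62 = 222 → 222
= RGB(255, 182, 222)


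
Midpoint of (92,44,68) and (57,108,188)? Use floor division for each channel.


Midpoint: each channel = ⌊(C₁+C₂)/2⌋
R: ⌊(92+57)/2⌋ = 74
G: ⌊(44+108)/2⌋ = 76
B: ⌊(68+188)/2⌋ = 128
= RGB(74, 76, 128)


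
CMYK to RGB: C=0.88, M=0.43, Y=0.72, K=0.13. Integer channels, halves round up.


R = 255 × (1-C) × (1-K) = 255 × 0.12 × 0.87 = 26.622 → 27
G = 255 × (1-M) × (1-K) = 255 × 0.57 × 0.87 = 126.4545 → 126
B = 255 × (1-Y) × (1-K) = 255 × 0.28 × 0.87 = 62.118 → 62
= RGB(27, 126, 62)


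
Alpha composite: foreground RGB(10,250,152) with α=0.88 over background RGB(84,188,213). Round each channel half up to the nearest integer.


C = α×F + (1-α)×B, with 1-α = 0.12
R: 0.88×10 + 0.12×84 = 8.80 + 10.08 = 18.88 → 19
G: 0.88×250 + 0.12×188 = 220.00 + 22.56 = 242.56 → 243
B: 0.88×152 + 0.12×213 = 133.76 + 25.56 = 159.32 → 159
= RGB(19, 243, 159)


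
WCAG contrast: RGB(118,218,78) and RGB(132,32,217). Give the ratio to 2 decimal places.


Linearize each sRGB channel c=v/255: c/12.92 if c ≤ 0.04045 else ((c+0.055)/1.055)^2.4
L = 0.2126×R_lin + 0.7152×G_lin + 0.0722×B_lin
Color 1 (118,218,78):
  R=118: 118/255≈0.4627 > 0.04045 → ((0.4627+0.055)/1.055)^2.4 ≈ 0.18116
  G=218: 218/255≈0.8549 > 0.04045 → ((0.8549+0.055)/1.055)^2.4 ≈ 0.70110
  B=78: 78/255≈0.3059 > 0.04045 → ((0.3059+0.055)/1.055)^2.4 ≈ 0.07619
  L1 = 0.2126×0.18116 + 0.7152×0.70110 + 0.0722×0.07619 ≈ 0.54544
Color 2 (132,32,217):
  R=132: 132/255≈0.5176 > 0.04045 → ((0.5176+0.055)/1.055)^2.4 ≈ 0.23074
  G=32: 32/255≈0.1255 > 0.04045 → ((0.1255+0.055)/1.055)^2.4 ≈ 0.01444
  B=217: 217/255≈0.8510 > 0.04045 → ((0.8510+0.055)/1.055)^2.4 ≈ 0.69387
  L2 = 0.2126×0.23074 + 0.7152×0.01444 + 0.0722×0.69387 ≈ 0.10948
Lighter = 0.54544, Darker = 0.10948
Ratio = (L_lighter + 0.05) / (L_darker + 0.05)
Ratio = (0.54544 + 0.05) / (0.10948 + 0.05) = 0.59544 / 0.15948 ≈ 3.7336
Ratio ≈ 3.73:1


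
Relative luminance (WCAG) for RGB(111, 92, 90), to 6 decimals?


Linearize each channel (sRGB transfer function): c = v/255; c_lin = c/12.92 if c ≤ 0.04045, else ((c+0.055)/1.055)^2.4
  R: 111/255 ≈ 0.435294 > 0.04045 → ((0.435294+0.055)/1.055)^2.4 ≈ 0.158961
  G: 92/255 ≈ 0.360784 > 0.04045 → ((0.360784+0.055)/1.055)^2.4 ≈ 0.107023
  B: 90/255 ≈ 0.352941 > 0.04045 → ((0.352941+0.055)/1.055)^2.4 ≈ 0.102242
R_lin = 0.158961, G_lin = 0.107023, B_lin = 0.102242
L = 0.2126×R + 0.7152×G + 0.0722×B
L = 0.2126×0.158961 + 0.7152×0.107023 + 0.0722×0.102242
L ≈ 0.117720


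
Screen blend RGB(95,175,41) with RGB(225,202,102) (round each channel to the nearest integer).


Screen: C = 255 - (255-A)×(255-B)/255, rounded to nearest integer
R: 255 - (255-95)×(255-225)/255 = 255 - 4800/255 ≈ 255 - 18.824 = 236.176 → 236
G: 255 - (255-175)×(255-202)/255 = 255 - 4240/255 ≈ 255 - 16.627 = 238.373 → 238
B: 255 - (255-41)×(255-102)/255 = 255 - 32742/255 ≈ 255 - 128.400 = 126.600 → 127
= RGB(236, 238, 127)


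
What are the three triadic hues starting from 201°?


Triadic: equally spaced at 120° intervals
H1 = 201°
H2 = (201 + 120) mod 360 = 321°
H3 = (201 + 240) mod 360 = 81°
Triadic = 201°, 321°, 81°


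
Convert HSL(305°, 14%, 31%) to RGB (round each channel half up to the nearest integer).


H=305°, S=0.14, L=0.31
C = (1-|2L-1|)×S = (1-|-0.38|)×0.14 = 0.0868
H' = H/60 = 305/60 ≈ 5.0833; X = C×(1-|H' mod 2 - 1|) ≈ 0.0796
m = L - C/2 = 0.31 - 0.0434 = 0.2666
Sector ⌊H'⌋ = 5 → (R',G',B') = (0.0868, 0.0, ≈0.0796)
RGB = ((R'+m)×255, (G'+m)×255, (B'+m)×255) = (90.117, 67.983, 88.2725)
Round half up → RGB(90, 68, 88)


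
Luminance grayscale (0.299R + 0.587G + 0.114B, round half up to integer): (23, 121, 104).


Gray = 0.299×R + 0.587×G + 0.114×B
Gray = 0.299×23 + 0.587×121 + 0.114×104
Gray = 6.877 + 71.027 + 11.856
Gray = 89.760 → round half up → 90
Gray = 90


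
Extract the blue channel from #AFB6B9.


Color: #AFB6B9
R = AF = 175
G = B6 = 182
B = B9 = 185
Blue = 185


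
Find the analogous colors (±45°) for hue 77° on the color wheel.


Base hue: 77°
Left analog: (77 - 45) mod 360 = 32°
Right analog: (77 + 45) mod 360 = 122°
Analogous hues = 32° and 122°


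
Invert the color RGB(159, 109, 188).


Invert: (255-R, 255-G, 255-B)
R: 255-159 = 96
G: 255-109 = 146
B: 255-188 = 67
= RGB(96, 146, 67)


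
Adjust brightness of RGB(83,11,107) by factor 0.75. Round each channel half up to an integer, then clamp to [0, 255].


Multiply each channel by 0.75, round half up, clamp to [0, 255]
R: 83×0.75 = 62.25 → round → 62
G: 11×0.75 = 8.25 → round → 8
B: 107×0.75 = 80.25 → round → 80
= RGB(62, 8, 80)


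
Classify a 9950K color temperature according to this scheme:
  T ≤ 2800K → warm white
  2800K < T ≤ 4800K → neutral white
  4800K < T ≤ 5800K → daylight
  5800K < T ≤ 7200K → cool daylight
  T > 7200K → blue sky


Temperature: 9950K
9950K > 7200K → blue sky
Classification: blue sky


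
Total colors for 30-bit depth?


Colors = 2^bits = 2^30
= 1,073,741,824 colors


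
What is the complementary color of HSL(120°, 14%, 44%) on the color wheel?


Complement = opposite side of color wheel = hue + 180°
H' = (120 + 180) mod 360 = 300°
S and L unchanged.
= HSL(300°, 14%, 44%)


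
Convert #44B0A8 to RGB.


44 → 68 (R)
B0 → 176 (G)
A8 → 168 (B)
= RGB(68, 176, 168)


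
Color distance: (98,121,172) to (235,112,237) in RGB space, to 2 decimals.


d = √[(R₁-R₂)² + (G₁-G₂)² + (B₁-B₂)²]
d = √[(98-235)² + (121-112)² + (172-237)²]
d = √[18769 + 81 + 4225]
d = √23075
d ≈ 151.90


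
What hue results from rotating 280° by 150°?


New hue = (H + rotation) mod 360
New hue = (280 + 150) mod 360
= 430 mod 360
= 70°


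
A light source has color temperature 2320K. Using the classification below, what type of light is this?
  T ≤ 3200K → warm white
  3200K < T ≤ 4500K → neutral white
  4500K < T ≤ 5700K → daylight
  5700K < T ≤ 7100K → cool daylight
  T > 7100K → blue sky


Temperature: 2320K
2320K ≤ 3200K → warm white
Classification: warm white


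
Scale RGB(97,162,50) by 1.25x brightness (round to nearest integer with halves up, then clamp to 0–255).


Multiply each channel by 1.25, round half up, clamp to [0, 255]
R: 97×1.25 = 121.25 → round → 121
G: 162×1.25 = 202.5 → round → 203
B: 50×1.25 = 62.5 → round → 63
= RGB(121, 203, 63)


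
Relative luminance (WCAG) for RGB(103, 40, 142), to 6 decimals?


Linearize each channel (sRGB transfer function): c = v/255; c_lin = c/12.92 if c ≤ 0.04045, else ((c+0.055)/1.055)^2.4
  R: 103/255 ≈ 0.403922 > 0.04045 → ((0.403922+0.055)/1.055)^2.4 ≈ 0.135633
  G: 40/255 ≈ 0.156863 > 0.04045 → ((0.156863+0.055)/1.055)^2.4 ≈ 0.021219
  B: 142/255 ≈ 0.556863 > 0.04045 → ((0.556863+0.055)/1.055)^2.4 ≈ 0.270498
R_lin = 0.135633, G_lin = 0.021219, B_lin = 0.270498
L = 0.2126×R + 0.7152×G + 0.0722×B
L = 0.2126×0.135633 + 0.7152×0.021219 + 0.0722×0.270498
L ≈ 0.063541


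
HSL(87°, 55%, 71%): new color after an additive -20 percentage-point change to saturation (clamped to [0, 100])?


Original S = 55%
Adjustment = -20 percentage points
New S = 55 + (-20) = 35
Clamp to [0, 100] → 35
= HSL(87°, 35%, 71%)


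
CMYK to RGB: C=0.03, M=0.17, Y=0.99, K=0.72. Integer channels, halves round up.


R = 255 × (1-C) × (1-K) = 255 × 0.97 × 0.28 = 69.258 → 69
G = 255 × (1-M) × (1-K) = 255 × 0.83 × 0.28 = 59.262 → 59
B = 255 × (1-Y) × (1-K) = 255 × 0.01 × 0.28 = 0.714 → 1
= RGB(69, 59, 1)


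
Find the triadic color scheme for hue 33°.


Triadic: equally spaced at 120° intervals
H1 = 33°
H2 = (33 + 120) mod 360 = 153°
H3 = (33 + 240) mod 360 = 273°
Triadic = 33°, 153°, 273°


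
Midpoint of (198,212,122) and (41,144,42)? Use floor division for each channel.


Midpoint: each channel = ⌊(C₁+C₂)/2⌋
R: ⌊(198+41)/2⌋ = 119
G: ⌊(212+144)/2⌋ = 178
B: ⌊(122+42)/2⌋ = 82
= RGB(119, 178, 82)
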